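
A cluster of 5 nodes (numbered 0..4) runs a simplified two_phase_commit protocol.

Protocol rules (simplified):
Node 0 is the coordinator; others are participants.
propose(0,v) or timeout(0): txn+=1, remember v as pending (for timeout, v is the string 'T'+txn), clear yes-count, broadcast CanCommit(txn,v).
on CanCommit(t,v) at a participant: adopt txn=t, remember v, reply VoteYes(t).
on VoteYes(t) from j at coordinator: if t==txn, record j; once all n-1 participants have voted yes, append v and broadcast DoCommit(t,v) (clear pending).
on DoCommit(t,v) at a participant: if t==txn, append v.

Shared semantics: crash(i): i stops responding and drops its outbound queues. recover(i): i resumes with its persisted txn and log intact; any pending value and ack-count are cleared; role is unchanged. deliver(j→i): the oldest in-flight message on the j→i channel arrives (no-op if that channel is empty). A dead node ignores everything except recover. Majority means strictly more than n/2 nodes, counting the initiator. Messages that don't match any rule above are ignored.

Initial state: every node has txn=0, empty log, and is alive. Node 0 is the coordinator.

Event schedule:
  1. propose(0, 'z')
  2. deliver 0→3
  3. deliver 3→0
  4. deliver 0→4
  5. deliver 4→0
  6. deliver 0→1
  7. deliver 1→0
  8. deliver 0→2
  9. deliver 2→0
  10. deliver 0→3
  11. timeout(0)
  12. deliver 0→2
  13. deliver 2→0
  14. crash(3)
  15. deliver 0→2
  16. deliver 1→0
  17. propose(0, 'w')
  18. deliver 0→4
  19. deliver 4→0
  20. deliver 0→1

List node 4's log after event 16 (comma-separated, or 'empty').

empty

1. propose(0,'z'):  <0:coor t1 ->
2. deliver 0→3:  <3:part t1 ->
3. deliver 3→0:  nop
4. deliver 0→4:  <4:part t1 ->
5. deliver 4→0:  nop
6. deliver 0→1:  <1:part t1 ->
7. deliver 1→0:  nop
8. deliver 0→2:  <2:part t1 ->
9. deliver 2→0:  <0:coor t1 z>
10. deliver 0→3:  <3:part t1 z>
11. timeout(0):  <0:coor t2 z>
12. deliver 0→2:  <2:part t1 z>
13. deliver 2→0:  nop
14. crash(3):  <3:✗part t1 z>
15. deliver 0→2:  <2:part t2 z>
16. deliver 1→0:  nop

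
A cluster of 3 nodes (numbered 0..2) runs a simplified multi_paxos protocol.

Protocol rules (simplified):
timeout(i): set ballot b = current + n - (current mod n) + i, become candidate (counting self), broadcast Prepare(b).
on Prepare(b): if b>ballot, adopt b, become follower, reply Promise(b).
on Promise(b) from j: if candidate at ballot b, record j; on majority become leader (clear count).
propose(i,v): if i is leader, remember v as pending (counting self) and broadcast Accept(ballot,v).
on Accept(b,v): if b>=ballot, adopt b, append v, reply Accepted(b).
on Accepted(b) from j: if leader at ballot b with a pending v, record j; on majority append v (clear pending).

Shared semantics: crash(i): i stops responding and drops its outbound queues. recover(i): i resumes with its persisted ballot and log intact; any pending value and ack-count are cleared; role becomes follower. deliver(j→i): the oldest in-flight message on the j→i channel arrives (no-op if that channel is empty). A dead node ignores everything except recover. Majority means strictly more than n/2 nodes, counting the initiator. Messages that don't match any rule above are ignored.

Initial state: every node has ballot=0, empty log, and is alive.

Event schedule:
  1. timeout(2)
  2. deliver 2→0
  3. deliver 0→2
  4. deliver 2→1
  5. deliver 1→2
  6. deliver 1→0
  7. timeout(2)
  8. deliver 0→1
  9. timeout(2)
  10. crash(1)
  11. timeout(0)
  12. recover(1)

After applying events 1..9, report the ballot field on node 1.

e1 timeout(2): 2[cand,b=5,-]
e2 deliver 2→0: 0[foll,b=5,-]
e3 deliver 0→2: 2[lead,b=5,-]
e4 deliver 2→1: 1[foll,b=5,-]
e5 deliver 1→2: ·
e6 deliver 1→0: ·
e7 timeout(2): 2[cand,b=8,-]
e8 deliver 0→1: ·
e9 timeout(2): 2[cand,b=11,-]

5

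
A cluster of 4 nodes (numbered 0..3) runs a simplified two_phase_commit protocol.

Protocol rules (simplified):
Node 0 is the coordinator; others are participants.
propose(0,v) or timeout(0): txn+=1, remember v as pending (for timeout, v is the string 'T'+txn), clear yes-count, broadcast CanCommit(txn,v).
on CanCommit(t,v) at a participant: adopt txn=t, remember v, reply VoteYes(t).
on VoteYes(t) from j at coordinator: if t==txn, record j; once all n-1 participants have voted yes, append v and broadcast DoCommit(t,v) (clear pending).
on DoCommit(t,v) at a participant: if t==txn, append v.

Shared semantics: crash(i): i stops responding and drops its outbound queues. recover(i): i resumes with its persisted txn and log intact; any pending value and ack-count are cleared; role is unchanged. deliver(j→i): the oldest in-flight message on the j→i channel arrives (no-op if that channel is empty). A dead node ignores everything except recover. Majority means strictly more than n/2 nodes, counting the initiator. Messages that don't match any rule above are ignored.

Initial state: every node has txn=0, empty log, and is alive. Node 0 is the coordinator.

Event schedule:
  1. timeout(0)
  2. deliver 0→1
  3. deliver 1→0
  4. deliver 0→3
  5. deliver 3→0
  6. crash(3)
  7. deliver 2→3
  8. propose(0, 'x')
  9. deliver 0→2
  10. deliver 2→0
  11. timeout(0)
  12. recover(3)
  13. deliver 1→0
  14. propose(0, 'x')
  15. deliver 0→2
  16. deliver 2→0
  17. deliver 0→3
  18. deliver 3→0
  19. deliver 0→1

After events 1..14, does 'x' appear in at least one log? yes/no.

after 1 — timeout(0): n0:coor/t1/[-]
after 2 — deliver 0→1: n1:part/t1/[-]
after 3 — deliver 1→0: ·
after 4 — deliver 0→3: n3:part/t1/[-]
after 5 — deliver 3→0: ·
after 6 — crash(3): n3:✗part/t1/[-]
after 7 — deliver 2→3: ·
after 8 — propose(0,'x'): n0:coor/t2/[-]
after 9 — deliver 0→2: n2:part/t1/[-]
after 10 — deliver 2→0: ·
after 11 — timeout(0): n0:coor/t3/[-]
after 12 — recover(3): n3:part/t1/[-]
after 13 — deliver 1→0: ·
after 14 — propose(0,'x'): n0:coor/t4/[-]

no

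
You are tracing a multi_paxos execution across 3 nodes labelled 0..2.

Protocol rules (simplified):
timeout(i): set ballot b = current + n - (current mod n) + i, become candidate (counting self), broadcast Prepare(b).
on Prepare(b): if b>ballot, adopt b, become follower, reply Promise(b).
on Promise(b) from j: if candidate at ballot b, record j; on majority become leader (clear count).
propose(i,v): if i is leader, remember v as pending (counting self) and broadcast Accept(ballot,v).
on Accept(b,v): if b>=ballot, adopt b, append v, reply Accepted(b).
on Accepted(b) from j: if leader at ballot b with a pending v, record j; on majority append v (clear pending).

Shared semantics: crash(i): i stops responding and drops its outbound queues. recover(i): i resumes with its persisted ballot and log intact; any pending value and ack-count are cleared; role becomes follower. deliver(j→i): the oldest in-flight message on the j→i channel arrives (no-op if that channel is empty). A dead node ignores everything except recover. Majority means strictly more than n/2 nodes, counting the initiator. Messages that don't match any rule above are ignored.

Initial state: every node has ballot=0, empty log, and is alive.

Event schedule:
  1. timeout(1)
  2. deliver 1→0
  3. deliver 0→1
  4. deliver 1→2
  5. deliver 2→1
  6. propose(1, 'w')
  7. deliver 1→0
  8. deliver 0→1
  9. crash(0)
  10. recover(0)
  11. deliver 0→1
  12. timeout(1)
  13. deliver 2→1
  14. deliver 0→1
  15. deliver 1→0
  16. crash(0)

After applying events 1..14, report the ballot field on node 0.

[1] timeout(1) → N1(cand b4 [-])
[2] deliver 1→0 → N0(foll b4 [-])
[3] deliver 0→1 → N1(lead b4 [-])
[4] deliver 1→2 → N2(foll b4 [-])
[5] deliver 2→1 → ∅
[6] propose(1,'w') → ∅
[7] deliver 1→0 → N0(foll b4 [w])
[8] deliver 0→1 → N1(lead b4 [w])
[9] crash(0) → N0(✗foll b4 [w])
[10] recover(0) → N0(foll b4 [w])
[11] deliver 0→1 → ∅
[12] timeout(1) → N1(cand b7 [w])
[13] deliver 2→1 → ∅
[14] deliver 0→1 → ∅

4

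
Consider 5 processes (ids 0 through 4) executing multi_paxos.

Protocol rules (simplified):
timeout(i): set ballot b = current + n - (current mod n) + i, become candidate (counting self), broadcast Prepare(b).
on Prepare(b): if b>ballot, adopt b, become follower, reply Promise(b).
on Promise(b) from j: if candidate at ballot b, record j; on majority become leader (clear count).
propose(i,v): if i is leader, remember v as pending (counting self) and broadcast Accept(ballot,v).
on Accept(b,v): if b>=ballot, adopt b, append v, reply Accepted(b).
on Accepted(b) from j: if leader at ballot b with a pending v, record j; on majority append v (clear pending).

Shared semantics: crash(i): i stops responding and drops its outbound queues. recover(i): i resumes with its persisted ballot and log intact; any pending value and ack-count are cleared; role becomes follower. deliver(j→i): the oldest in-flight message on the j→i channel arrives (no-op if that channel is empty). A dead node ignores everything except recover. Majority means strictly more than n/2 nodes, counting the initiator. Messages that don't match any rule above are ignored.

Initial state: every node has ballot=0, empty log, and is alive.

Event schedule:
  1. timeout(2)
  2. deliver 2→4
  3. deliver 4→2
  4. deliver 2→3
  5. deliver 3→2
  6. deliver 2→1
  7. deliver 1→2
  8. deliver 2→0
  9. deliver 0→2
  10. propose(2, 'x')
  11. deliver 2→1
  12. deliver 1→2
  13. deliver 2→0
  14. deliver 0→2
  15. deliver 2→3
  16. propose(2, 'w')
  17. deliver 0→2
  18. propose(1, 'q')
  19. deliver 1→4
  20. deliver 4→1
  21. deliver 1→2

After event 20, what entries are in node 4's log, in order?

1. timeout(2):  <2:cand b7 ->
2. deliver 2→4:  <4:foll b7 ->
3. deliver 4→2:  nop
4. deliver 2→3:  <3:foll b7 ->
5. deliver 3→2:  <2:lead b7 ->
6. deliver 2→1:  <1:foll b7 ->
7. deliver 1→2:  nop
8. deliver 2→0:  <0:foll b7 ->
9. deliver 0→2:  nop
10. propose(2,'x'):  nop
11. deliver 2→1:  <1:foll b7 x>
12. deliver 1→2:  nop
13. deliver 2→0:  <0:foll b7 x>
14. deliver 0→2:  <2:lead b7 x>
15. deliver 2→3:  <3:foll b7 x>
16. propose(2,'w'):  nop
17. deliver 0→2:  nop
18. propose(1,'q'):  nop
19. deliver 1→4:  nop
20. deliver 4→1:  nop

empty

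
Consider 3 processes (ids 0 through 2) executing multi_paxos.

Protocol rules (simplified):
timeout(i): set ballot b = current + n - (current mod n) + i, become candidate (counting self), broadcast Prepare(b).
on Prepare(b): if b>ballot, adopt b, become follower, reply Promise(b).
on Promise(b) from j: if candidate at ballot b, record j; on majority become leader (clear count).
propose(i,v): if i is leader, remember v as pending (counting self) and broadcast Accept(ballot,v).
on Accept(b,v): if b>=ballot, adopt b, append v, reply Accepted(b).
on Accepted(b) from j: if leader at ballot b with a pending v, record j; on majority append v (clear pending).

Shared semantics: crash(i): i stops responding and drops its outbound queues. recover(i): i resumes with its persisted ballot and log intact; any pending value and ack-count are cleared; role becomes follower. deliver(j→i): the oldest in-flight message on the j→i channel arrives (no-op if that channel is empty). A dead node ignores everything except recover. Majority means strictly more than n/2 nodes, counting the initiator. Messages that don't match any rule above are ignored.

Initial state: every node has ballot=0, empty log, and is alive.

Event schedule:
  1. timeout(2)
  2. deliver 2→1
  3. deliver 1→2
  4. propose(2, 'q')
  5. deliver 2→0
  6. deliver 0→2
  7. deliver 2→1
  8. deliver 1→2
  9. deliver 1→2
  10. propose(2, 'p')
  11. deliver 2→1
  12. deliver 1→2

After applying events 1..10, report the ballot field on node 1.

e1 timeout(2): 2[cand,b=5,-]
e2 deliver 2→1: 1[foll,b=5,-]
e3 deliver 1→2: 2[lead,b=5,-]
e4 propose(2,'q'): ·
e5 deliver 2→0: 0[foll,b=5,-]
e6 deliver 0→2: ·
e7 deliver 2→1: 1[foll,b=5,q]
e8 deliver 1→2: 2[lead,b=5,q]
e9 deliver 1→2: ·
e10 propose(2,'p'): ·

5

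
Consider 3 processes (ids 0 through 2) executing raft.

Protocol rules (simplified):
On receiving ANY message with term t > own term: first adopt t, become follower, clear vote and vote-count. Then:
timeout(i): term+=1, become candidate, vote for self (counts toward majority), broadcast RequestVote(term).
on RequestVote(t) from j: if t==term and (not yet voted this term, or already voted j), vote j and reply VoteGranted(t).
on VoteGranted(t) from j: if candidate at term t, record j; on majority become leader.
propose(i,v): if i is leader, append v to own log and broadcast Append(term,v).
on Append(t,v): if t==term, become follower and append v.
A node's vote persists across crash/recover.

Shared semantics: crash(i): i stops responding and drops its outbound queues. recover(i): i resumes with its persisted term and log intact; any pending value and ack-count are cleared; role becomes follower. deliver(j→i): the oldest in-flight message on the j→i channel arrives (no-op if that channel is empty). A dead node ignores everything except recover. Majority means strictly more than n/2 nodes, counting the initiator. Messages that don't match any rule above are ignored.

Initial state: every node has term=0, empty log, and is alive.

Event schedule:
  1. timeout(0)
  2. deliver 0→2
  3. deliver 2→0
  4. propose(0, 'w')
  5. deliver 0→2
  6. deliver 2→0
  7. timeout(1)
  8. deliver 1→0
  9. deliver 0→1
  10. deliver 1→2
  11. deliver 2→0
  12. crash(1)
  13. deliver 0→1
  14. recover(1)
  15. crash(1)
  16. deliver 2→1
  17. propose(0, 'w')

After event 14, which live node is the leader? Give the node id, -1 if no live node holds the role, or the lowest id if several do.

1. timeout(0):  <0:cand t1 ->
2. deliver 0→2:  <2:foll t1 ->
3. deliver 2→0:  <0:lead t1 ->
4. propose(0,'w'):  <0:lead t1 w>
5. deliver 0→2:  <2:foll t1 w>
6. deliver 2→0:  nop
7. timeout(1):  <1:cand t1 ->
8. deliver 1→0:  nop
9. deliver 0→1:  nop
10. deliver 1→2:  nop
11. deliver 2→0:  nop
12. crash(1):  <1:✗cand t1 ->
13. deliver 0→1:  nop
14. recover(1):  <1:foll t1 ->

0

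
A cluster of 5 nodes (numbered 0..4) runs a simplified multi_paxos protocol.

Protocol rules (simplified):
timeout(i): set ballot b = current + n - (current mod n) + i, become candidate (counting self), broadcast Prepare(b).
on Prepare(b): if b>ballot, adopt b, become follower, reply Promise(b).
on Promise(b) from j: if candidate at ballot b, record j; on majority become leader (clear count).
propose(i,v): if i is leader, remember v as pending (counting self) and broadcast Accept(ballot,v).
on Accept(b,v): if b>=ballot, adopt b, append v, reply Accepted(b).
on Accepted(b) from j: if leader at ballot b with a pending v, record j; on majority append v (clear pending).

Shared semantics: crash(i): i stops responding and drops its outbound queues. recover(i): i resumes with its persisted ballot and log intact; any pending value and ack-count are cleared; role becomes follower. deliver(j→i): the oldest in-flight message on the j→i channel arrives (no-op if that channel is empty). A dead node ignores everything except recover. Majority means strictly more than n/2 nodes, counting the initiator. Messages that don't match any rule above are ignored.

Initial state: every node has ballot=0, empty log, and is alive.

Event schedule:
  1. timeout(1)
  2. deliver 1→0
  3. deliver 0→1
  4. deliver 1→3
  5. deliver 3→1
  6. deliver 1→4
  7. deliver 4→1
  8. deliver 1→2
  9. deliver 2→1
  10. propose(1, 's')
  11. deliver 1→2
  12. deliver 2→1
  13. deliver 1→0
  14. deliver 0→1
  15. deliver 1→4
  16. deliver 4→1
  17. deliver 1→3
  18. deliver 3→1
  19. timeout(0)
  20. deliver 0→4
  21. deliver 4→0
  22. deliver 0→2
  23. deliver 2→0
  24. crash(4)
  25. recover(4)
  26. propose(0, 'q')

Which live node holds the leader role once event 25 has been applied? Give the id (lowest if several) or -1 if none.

0

after 1 — timeout(1): n1:cand/b6/[-]
after 2 — deliver 1→0: n0:foll/b6/[-]
after 3 — deliver 0→1: ·
after 4 — deliver 1→3: n3:foll/b6/[-]
after 5 — deliver 3→1: n1:lead/b6/[-]
after 6 — deliver 1→4: n4:foll/b6/[-]
after 7 — deliver 4→1: ·
after 8 — deliver 1→2: n2:foll/b6/[-]
after 9 — deliver 2→1: ·
after 10 — propose(1,'s'): ·
after 11 — deliver 1→2: n2:foll/b6/[s]
after 12 — deliver 2→1: ·
after 13 — deliver 1→0: n0:foll/b6/[s]
after 14 — deliver 0→1: n1:lead/b6/[s]
after 15 — deliver 1→4: n4:foll/b6/[s]
after 16 — deliver 4→1: ·
after 17 — deliver 1→3: n3:foll/b6/[s]
after 18 — deliver 3→1: ·
after 19 — timeout(0): n0:cand/b10/[s]
after 20 — deliver 0→4: n4:foll/b10/[s]
after 21 — deliver 4→0: ·
after 22 — deliver 0→2: n2:foll/b10/[s]
after 23 — deliver 2→0: n0:lead/b10/[s]
after 24 — crash(4): n4:✗foll/b10/[s]
after 25 — recover(4): n4:foll/b10/[s]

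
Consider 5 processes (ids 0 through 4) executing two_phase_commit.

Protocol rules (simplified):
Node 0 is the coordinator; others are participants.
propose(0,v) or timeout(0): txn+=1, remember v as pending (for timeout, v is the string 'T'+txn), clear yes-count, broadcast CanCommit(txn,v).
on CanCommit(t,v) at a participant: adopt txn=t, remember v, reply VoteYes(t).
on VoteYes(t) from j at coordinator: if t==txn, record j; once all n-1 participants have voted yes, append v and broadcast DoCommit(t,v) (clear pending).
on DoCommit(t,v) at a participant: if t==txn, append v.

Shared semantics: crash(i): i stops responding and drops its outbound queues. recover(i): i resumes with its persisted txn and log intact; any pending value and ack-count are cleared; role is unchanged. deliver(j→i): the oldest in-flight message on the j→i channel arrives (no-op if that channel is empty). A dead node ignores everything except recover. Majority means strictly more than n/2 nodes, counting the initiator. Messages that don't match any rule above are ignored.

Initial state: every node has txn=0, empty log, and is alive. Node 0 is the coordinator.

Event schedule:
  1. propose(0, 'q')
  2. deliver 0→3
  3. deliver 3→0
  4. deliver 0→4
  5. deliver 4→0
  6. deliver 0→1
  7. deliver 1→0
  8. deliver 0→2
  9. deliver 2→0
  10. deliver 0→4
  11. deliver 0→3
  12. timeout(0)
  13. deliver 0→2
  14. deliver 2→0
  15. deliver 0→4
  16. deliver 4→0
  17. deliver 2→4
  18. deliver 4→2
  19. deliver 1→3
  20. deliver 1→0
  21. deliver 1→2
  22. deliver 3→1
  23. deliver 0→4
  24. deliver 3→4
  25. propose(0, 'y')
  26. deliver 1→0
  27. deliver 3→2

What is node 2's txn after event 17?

1

e1 propose(0,'q'): 0[coor,t=1,-]
e2 deliver 0→3: 3[part,t=1,-]
e3 deliver 3→0: ·
e4 deliver 0→4: 4[part,t=1,-]
e5 deliver 4→0: ·
e6 deliver 0→1: 1[part,t=1,-]
e7 deliver 1→0: ·
e8 deliver 0→2: 2[part,t=1,-]
e9 deliver 2→0: 0[coor,t=1,q]
e10 deliver 0→4: 4[part,t=1,q]
e11 deliver 0→3: 3[part,t=1,q]
e12 timeout(0): 0[coor,t=2,q]
e13 deliver 0→2: 2[part,t=1,q]
e14 deliver 2→0: ·
e15 deliver 0→4: 4[part,t=2,q]
e16 deliver 4→0: ·
e17 deliver 2→4: ·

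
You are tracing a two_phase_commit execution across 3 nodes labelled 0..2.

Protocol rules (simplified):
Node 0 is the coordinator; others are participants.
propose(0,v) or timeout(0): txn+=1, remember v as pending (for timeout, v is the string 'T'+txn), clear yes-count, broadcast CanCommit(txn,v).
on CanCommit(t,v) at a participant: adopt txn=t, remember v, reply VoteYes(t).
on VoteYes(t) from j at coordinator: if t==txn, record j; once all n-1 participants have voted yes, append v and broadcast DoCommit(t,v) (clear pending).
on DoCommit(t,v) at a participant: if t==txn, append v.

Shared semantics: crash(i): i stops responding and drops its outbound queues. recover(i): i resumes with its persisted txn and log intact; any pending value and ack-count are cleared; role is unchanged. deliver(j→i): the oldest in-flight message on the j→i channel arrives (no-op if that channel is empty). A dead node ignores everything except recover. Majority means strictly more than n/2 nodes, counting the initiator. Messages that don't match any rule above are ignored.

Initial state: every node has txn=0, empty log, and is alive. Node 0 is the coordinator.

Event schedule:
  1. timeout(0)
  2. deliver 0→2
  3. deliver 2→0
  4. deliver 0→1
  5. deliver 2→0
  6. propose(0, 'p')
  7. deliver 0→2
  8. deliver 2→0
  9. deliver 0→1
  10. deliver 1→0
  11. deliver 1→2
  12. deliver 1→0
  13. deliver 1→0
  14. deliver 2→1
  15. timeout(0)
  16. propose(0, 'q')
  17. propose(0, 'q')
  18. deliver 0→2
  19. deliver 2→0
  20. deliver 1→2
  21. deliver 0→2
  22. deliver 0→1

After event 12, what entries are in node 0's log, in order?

p

[1] timeout(0) → N0(coor t1 [-])
[2] deliver 0→2 → N2(part t1 [-])
[3] deliver 2→0 → ∅
[4] deliver 0→1 → N1(part t1 [-])
[5] deliver 2→0 → ∅
[6] propose(0,'p') → N0(coor t2 [-])
[7] deliver 0→2 → N2(part t2 [-])
[8] deliver 2→0 → ∅
[9] deliver 0→1 → N1(part t2 [-])
[10] deliver 1→0 → ∅
[11] deliver 1→2 → ∅
[12] deliver 1→0 → N0(coor t2 [p])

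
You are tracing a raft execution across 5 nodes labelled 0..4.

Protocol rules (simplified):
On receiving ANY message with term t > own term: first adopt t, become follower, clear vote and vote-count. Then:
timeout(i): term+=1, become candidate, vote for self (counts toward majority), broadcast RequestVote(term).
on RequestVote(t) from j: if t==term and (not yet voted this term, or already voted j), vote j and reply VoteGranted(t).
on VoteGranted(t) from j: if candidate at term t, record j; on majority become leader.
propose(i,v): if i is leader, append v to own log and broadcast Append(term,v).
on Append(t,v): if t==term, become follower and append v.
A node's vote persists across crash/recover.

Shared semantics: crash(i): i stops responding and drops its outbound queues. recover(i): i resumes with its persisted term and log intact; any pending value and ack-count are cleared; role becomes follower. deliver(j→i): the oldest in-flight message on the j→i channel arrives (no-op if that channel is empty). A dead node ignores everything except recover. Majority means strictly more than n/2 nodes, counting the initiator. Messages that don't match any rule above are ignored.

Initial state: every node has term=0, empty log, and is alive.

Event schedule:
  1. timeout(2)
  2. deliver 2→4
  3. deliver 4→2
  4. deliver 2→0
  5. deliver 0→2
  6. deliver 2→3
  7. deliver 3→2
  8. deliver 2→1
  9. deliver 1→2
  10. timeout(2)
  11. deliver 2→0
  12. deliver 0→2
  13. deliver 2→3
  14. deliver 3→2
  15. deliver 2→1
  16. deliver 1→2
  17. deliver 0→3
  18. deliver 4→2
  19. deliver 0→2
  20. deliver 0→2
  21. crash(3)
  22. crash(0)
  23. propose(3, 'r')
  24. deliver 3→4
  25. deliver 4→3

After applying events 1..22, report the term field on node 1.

2

[1] timeout(2) → N2(cand t1 [-])
[2] deliver 2→4 → N4(foll t1 [-])
[3] deliver 4→2 → ∅
[4] deliver 2→0 → N0(foll t1 [-])
[5] deliver 0→2 → N2(lead t1 [-])
[6] deliver 2→3 → N3(foll t1 [-])
[7] deliver 3→2 → ∅
[8] deliver 2→1 → N1(foll t1 [-])
[9] deliver 1→2 → ∅
[10] timeout(2) → N2(cand t2 [-])
[11] deliver 2→0 → N0(foll t2 [-])
[12] deliver 0→2 → ∅
[13] deliver 2→3 → N3(foll t2 [-])
[14] deliver 3→2 → N2(lead t2 [-])
[15] deliver 2→1 → N1(foll t2 [-])
[16] deliver 1→2 → ∅
[17] deliver 0→3 → ∅
[18] deliver 4→2 → ∅
[19] deliver 0→2 → ∅
[20] deliver 0→2 → ∅
[21] crash(3) → N3(✗foll t2 [-])
[22] crash(0) → N0(✗foll t2 [-])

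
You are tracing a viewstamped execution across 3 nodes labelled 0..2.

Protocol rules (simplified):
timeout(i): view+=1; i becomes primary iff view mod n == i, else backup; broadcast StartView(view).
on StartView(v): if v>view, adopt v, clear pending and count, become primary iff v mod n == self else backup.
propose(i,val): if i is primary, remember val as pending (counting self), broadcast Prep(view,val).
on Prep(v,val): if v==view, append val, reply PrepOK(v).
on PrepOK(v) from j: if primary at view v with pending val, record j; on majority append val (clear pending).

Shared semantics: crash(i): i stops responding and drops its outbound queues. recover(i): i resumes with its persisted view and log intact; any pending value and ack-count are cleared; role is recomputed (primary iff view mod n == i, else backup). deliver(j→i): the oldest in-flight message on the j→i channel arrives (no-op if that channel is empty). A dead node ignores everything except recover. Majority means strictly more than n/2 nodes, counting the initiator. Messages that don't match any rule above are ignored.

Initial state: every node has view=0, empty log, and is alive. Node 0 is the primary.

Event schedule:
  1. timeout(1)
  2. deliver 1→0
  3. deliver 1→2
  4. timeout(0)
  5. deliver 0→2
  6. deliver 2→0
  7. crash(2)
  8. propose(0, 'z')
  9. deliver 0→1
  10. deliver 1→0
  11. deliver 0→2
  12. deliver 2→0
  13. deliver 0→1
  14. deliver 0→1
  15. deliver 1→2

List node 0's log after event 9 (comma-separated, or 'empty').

empty

[1] timeout(1) → N1(prim v1 [-])
[2] deliver 1→0 → N0(back v1 [-])
[3] deliver 1→2 → N2(back v1 [-])
[4] timeout(0) → N0(back v2 [-])
[5] deliver 0→2 → N2(prim v2 [-])
[6] deliver 2→0 → ∅
[7] crash(2) → N2(✗prim v2 [-])
[8] propose(0,'z') → ∅
[9] deliver 0→1 → N1(back v2 [-])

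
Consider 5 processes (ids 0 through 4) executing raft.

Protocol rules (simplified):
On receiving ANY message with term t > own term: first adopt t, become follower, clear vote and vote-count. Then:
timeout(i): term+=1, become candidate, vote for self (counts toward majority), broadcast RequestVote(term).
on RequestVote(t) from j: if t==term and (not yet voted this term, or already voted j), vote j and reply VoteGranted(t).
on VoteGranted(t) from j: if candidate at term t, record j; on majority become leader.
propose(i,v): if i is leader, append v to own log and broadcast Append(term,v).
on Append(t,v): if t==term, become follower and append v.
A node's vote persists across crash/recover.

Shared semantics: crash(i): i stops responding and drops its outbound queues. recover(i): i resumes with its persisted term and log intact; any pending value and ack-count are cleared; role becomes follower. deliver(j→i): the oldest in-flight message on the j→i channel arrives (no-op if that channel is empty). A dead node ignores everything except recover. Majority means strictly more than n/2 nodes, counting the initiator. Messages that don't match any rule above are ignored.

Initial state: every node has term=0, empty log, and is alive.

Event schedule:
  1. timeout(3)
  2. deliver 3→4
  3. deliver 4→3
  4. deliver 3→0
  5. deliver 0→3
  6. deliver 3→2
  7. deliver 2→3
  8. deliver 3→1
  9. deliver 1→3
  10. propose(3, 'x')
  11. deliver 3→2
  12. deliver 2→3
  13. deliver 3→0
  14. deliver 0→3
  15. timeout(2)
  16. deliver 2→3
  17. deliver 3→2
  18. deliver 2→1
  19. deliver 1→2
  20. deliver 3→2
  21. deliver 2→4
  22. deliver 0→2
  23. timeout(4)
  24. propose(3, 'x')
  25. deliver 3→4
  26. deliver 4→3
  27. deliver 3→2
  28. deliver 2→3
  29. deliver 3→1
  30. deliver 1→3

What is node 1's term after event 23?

e1 timeout(3): 3[cand,t=1,-]
e2 deliver 3→4: 4[foll,t=1,-]
e3 deliver 4→3: ·
e4 deliver 3→0: 0[foll,t=1,-]
e5 deliver 0→3: 3[lead,t=1,-]
e6 deliver 3→2: 2[foll,t=1,-]
e7 deliver 2→3: ·
e8 deliver 3→1: 1[foll,t=1,-]
e9 deliver 1→3: ·
e10 propose(3,'x'): 3[lead,t=1,x]
e11 deliver 3→2: 2[foll,t=1,x]
e12 deliver 2→3: ·
e13 deliver 3→0: 0[foll,t=1,x]
e14 deliver 0→3: ·
e15 timeout(2): 2[cand,t=2,x]
e16 deliver 2→3: 3[foll,t=2,x]
e17 deliver 3→2: ·
e18 deliver 2→1: 1[foll,t=2,-]
e19 deliver 1→2: 2[lead,t=2,x]
e20 deliver 3→2: ·
e21 deliver 2→4: 4[foll,t=2,-]
e22 deliver 0→2: ·
e23 timeout(4): 4[cand,t=3,-]

2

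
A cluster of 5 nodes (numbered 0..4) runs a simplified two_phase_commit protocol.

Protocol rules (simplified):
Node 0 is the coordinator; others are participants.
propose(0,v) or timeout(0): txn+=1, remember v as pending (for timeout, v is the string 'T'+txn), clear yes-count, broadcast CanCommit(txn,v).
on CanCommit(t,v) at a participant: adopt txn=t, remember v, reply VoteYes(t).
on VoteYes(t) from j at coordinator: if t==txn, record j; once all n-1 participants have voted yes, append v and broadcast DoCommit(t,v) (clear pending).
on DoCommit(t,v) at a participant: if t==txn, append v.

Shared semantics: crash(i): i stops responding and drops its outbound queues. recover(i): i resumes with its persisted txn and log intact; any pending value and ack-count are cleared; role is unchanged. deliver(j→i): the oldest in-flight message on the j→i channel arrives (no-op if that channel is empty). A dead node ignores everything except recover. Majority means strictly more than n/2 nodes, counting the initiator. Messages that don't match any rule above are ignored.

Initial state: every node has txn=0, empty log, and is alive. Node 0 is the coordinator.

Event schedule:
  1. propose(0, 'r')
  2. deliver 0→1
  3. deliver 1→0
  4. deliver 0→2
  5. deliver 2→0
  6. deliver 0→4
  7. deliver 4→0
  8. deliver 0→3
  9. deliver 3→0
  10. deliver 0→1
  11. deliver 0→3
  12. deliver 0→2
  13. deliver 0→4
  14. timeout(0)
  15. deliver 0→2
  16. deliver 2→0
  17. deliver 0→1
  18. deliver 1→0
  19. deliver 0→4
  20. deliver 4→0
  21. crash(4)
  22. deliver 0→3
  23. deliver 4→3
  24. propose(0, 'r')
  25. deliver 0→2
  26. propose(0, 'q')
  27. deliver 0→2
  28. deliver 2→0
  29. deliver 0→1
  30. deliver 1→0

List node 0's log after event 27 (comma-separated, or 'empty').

1. propose(0,'r'):  <0:coor t1 ->
2. deliver 0→1:  <1:part t1 ->
3. deliver 1→0:  nop
4. deliver 0→2:  <2:part t1 ->
5. deliver 2→0:  nop
6. deliver 0→4:  <4:part t1 ->
7. deliver 4→0:  nop
8. deliver 0→3:  <3:part t1 ->
9. deliver 3→0:  <0:coor t1 r>
10. deliver 0→1:  <1:part t1 r>
11. deliver 0→3:  <3:part t1 r>
12. deliver 0→2:  <2:part t1 r>
13. deliver 0→4:  <4:part t1 r>
14. timeout(0):  <0:coor t2 r>
15. deliver 0→2:  <2:part t2 r>
16. deliver 2→0:  nop
17. deliver 0→1:  <1:part t2 r>
18. deliver 1→0:  nop
19. deliver 0→4:  <4:part t2 r>
20. deliver 4→0:  nop
21. crash(4):  <4:✗part t2 r>
22. deliver 0→3:  <3:part t2 r>
23. deliver 4→3:  nop
24. propose(0,'r'):  <0:coor t3 r>
25. deliver 0→2:  <2:part t3 r>
26. propose(0,'q'):  <0:coor t4 r>
27. deliver 0→2:  <2:part t4 r>

r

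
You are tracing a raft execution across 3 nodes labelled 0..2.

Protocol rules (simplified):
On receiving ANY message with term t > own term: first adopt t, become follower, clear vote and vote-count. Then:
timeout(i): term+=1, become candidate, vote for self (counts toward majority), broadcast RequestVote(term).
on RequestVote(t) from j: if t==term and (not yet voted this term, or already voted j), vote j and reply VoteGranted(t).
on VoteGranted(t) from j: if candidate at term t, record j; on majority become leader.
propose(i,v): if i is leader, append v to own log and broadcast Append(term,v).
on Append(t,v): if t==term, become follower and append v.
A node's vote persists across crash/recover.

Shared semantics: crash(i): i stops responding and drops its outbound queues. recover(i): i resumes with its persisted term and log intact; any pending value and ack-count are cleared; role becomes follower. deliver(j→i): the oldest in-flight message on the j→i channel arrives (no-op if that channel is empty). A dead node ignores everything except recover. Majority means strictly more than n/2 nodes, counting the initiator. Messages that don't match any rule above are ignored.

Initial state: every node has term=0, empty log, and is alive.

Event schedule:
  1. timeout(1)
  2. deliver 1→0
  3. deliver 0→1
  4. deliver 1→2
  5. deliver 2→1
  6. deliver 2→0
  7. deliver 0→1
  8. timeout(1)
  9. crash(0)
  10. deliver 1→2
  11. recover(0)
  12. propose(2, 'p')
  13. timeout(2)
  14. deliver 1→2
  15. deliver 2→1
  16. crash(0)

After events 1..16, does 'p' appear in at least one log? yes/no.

no

step 1 timeout(1): 1={cand,t=1,log=-}
step 2 deliver 1→0: 0={foll,t=1,log=-}
step 3 deliver 0→1: 1={lead,t=1,log=-}
step 4 deliver 1→2: 2={foll,t=1,log=-}
step 5 deliver 2→1: —
step 6 deliver 2→0: —
step 7 deliver 0→1: —
step 8 timeout(1): 1={cand,t=2,log=-}
step 9 crash(0): 0={✗foll,t=1,log=-}
step 10 deliver 1→2: 2={foll,t=2,log=-}
step 11 recover(0): 0={foll,t=1,log=-}
step 12 propose(2,'p'): —
step 13 timeout(2): 2={cand,t=3,log=-}
step 14 deliver 1→2: —
step 15 deliver 2→1: 1={lead,t=2,log=-}
step 16 crash(0): 0={✗foll,t=1,log=-}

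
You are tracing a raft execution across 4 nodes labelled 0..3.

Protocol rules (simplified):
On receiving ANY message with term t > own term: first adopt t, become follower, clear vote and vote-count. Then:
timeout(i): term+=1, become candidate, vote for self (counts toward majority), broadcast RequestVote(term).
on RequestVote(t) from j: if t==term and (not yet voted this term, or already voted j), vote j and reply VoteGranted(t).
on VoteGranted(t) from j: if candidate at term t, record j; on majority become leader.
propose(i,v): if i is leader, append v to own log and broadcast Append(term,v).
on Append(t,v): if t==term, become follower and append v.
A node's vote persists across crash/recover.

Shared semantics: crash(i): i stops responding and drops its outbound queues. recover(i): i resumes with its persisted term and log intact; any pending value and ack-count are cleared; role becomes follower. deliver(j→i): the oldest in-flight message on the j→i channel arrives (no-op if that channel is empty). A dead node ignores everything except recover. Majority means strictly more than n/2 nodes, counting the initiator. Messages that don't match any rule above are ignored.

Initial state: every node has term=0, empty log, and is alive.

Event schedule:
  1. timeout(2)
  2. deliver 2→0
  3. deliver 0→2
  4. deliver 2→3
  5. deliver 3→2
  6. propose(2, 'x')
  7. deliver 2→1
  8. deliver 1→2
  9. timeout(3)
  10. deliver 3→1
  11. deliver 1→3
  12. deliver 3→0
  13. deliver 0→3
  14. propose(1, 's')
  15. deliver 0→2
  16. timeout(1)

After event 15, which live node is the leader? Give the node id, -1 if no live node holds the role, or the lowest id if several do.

2

after 1 — timeout(2): n2:cand/t1/[-]
after 2 — deliver 2→0: n0:foll/t1/[-]
after 3 — deliver 0→2: ·
after 4 — deliver 2→3: n3:foll/t1/[-]
after 5 — deliver 3→2: n2:lead/t1/[-]
after 6 — propose(2,'x'): n2:lead/t1/[x]
after 7 — deliver 2→1: n1:foll/t1/[-]
after 8 — deliver 1→2: ·
after 9 — timeout(3): n3:cand/t2/[-]
after 10 — deliver 3→1: n1:foll/t2/[-]
after 11 — deliver 1→3: ·
after 12 — deliver 3→0: n0:foll/t2/[-]
after 13 — deliver 0→3: n3:lead/t2/[-]
after 14 — propose(1,'s'): ·
after 15 — deliver 0→2: ·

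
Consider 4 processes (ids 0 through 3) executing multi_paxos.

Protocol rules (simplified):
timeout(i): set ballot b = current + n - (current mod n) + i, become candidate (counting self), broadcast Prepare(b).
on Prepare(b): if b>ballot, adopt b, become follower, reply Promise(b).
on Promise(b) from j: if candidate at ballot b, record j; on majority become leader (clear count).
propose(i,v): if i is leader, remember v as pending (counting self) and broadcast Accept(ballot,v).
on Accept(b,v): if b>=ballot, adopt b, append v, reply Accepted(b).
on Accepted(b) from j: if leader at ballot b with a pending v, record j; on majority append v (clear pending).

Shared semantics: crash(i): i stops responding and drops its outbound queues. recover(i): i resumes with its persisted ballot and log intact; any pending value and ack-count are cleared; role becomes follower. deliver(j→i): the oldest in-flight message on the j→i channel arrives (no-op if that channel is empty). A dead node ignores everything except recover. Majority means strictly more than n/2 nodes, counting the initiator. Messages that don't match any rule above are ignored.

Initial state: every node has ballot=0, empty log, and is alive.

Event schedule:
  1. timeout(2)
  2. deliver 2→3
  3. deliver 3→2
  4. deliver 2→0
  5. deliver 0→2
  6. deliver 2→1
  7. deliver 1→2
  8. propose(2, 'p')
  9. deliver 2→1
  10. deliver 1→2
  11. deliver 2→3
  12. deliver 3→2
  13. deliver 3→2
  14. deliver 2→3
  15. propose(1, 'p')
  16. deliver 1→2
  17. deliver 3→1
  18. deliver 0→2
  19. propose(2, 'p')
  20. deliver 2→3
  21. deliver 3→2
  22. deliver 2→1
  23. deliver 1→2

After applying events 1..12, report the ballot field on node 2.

e1 timeout(2): 2[cand,b=6,-]
e2 deliver 2→3: 3[foll,b=6,-]
e3 deliver 3→2: ·
e4 deliver 2→0: 0[foll,b=6,-]
e5 deliver 0→2: 2[lead,b=6,-]
e6 deliver 2→1: 1[foll,b=6,-]
e7 deliver 1→2: ·
e8 propose(2,'p'): ·
e9 deliver 2→1: 1[foll,b=6,p]
e10 deliver 1→2: ·
e11 deliver 2→3: 3[foll,b=6,p]
e12 deliver 3→2: 2[lead,b=6,p]

6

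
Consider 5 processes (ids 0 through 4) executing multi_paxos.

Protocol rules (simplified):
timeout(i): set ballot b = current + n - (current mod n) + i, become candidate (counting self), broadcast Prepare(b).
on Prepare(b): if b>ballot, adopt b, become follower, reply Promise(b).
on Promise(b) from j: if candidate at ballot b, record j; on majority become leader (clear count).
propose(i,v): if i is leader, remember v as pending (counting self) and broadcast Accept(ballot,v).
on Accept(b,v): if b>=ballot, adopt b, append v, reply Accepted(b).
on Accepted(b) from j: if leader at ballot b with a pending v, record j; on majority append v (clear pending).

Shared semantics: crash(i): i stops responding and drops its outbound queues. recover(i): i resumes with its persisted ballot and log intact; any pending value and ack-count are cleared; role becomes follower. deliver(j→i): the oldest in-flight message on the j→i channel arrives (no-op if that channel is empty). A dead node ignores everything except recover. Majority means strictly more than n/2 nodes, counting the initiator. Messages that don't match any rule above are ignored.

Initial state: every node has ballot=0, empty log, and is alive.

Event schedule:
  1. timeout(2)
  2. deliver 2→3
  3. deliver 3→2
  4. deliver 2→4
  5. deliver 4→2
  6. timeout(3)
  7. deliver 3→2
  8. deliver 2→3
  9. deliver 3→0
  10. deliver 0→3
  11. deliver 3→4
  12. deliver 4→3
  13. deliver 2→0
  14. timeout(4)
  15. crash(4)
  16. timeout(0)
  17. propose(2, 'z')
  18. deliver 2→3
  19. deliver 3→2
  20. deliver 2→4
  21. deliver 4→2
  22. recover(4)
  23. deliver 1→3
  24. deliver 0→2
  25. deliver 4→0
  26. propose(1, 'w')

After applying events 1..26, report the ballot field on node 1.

0

after 1 — timeout(2): n2:cand/b7/[-]
after 2 — deliver 2→3: n3:foll/b7/[-]
after 3 — deliver 3→2: ·
after 4 — deliver 2→4: n4:foll/b7/[-]
after 5 — deliver 4→2: n2:lead/b7/[-]
after 6 — timeout(3): n3:cand/b13/[-]
after 7 — deliver 3→2: n2:foll/b13/[-]
after 8 — deliver 2→3: ·
after 9 — deliver 3→0: n0:foll/b13/[-]
after 10 — deliver 0→3: n3:lead/b13/[-]
after 11 — deliver 3→4: n4:foll/b13/[-]
after 12 — deliver 4→3: ·
after 13 — deliver 2→0: ·
after 14 — timeout(4): n4:cand/b19/[-]
after 15 — crash(4): n4:✗cand/b19/[-]
after 16 — timeout(0): n0:cand/b15/[-]
after 17 — propose(2,'z'): ·
after 18 — deliver 2→3: ·
after 19 — deliver 3→2: ·
after 20 — deliver 2→4: ·
after 21 — deliver 4→2: ·
after 22 — recover(4): n4:foll/b19/[-]
after 23 — deliver 1→3: ·
after 24 — deliver 0→2: n2:foll/b15/[-]
after 25 — deliver 4→0: ·
after 26 — propose(1,'w'): ·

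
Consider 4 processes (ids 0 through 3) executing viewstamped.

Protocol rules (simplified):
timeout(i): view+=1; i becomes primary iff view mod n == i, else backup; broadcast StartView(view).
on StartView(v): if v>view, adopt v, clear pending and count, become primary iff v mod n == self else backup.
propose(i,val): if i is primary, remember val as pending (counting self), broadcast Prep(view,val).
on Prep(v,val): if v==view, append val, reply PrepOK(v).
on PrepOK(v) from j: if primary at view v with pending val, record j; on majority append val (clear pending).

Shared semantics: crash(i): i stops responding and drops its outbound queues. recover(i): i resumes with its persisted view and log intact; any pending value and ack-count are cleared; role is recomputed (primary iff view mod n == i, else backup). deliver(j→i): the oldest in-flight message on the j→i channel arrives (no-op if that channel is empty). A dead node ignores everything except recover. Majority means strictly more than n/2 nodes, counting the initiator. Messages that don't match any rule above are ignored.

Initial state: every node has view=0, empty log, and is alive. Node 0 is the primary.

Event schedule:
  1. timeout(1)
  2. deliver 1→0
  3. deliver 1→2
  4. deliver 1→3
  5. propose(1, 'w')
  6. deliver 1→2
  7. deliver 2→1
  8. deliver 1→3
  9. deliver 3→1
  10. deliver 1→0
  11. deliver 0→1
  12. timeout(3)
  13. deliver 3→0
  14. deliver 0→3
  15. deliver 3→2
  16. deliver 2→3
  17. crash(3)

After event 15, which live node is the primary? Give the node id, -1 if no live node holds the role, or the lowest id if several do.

step 1 timeout(1): 1={prim,v=1,log=-}
step 2 deliver 1→0: 0={back,v=1,log=-}
step 3 deliver 1→2: 2={back,v=1,log=-}
step 4 deliver 1→3: 3={back,v=1,log=-}
step 5 propose(1,'w'): —
step 6 deliver 1→2: 2={back,v=1,log=w}
step 7 deliver 2→1: —
step 8 deliver 1→3: 3={back,v=1,log=w}
step 9 deliver 3→1: 1={prim,v=1,log=w}
step 10 deliver 1→0: 0={back,v=1,log=w}
step 11 deliver 0→1: —
step 12 timeout(3): 3={back,v=2,log=w}
step 13 deliver 3→0: 0={back,v=2,log=w}
step 14 deliver 0→3: —
step 15 deliver 3→2: 2={prim,v=2,log=w}

1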